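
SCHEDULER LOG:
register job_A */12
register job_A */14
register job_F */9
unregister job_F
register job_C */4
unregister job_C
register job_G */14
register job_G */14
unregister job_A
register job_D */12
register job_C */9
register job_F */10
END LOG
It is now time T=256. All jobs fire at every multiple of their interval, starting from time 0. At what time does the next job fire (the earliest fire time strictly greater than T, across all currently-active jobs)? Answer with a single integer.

Op 1: register job_A */12 -> active={job_A:*/12}
Op 2: register job_A */14 -> active={job_A:*/14}
Op 3: register job_F */9 -> active={job_A:*/14, job_F:*/9}
Op 4: unregister job_F -> active={job_A:*/14}
Op 5: register job_C */4 -> active={job_A:*/14, job_C:*/4}
Op 6: unregister job_C -> active={job_A:*/14}
Op 7: register job_G */14 -> active={job_A:*/14, job_G:*/14}
Op 8: register job_G */14 -> active={job_A:*/14, job_G:*/14}
Op 9: unregister job_A -> active={job_G:*/14}
Op 10: register job_D */12 -> active={job_D:*/12, job_G:*/14}
Op 11: register job_C */9 -> active={job_C:*/9, job_D:*/12, job_G:*/14}
Op 12: register job_F */10 -> active={job_C:*/9, job_D:*/12, job_F:*/10, job_G:*/14}
  job_C: interval 9, next fire after T=256 is 261
  job_D: interval 12, next fire after T=256 is 264
  job_F: interval 10, next fire after T=256 is 260
  job_G: interval 14, next fire after T=256 is 266
Earliest fire time = 260 (job job_F)

Answer: 260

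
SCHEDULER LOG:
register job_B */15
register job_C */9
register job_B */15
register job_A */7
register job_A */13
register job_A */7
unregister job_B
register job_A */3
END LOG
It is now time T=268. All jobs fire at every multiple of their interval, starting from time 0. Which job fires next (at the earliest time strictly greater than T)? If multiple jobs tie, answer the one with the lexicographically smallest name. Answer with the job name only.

Op 1: register job_B */15 -> active={job_B:*/15}
Op 2: register job_C */9 -> active={job_B:*/15, job_C:*/9}
Op 3: register job_B */15 -> active={job_B:*/15, job_C:*/9}
Op 4: register job_A */7 -> active={job_A:*/7, job_B:*/15, job_C:*/9}
Op 5: register job_A */13 -> active={job_A:*/13, job_B:*/15, job_C:*/9}
Op 6: register job_A */7 -> active={job_A:*/7, job_B:*/15, job_C:*/9}
Op 7: unregister job_B -> active={job_A:*/7, job_C:*/9}
Op 8: register job_A */3 -> active={job_A:*/3, job_C:*/9}
  job_A: interval 3, next fire after T=268 is 270
  job_C: interval 9, next fire after T=268 is 270
Earliest = 270, winner (lex tiebreak) = job_A

Answer: job_A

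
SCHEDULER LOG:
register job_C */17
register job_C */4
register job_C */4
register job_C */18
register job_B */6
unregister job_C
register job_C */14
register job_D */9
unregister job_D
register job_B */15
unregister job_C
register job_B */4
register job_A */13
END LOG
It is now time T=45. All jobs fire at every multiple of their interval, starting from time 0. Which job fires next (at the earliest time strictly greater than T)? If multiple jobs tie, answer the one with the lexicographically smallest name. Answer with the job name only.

Op 1: register job_C */17 -> active={job_C:*/17}
Op 2: register job_C */4 -> active={job_C:*/4}
Op 3: register job_C */4 -> active={job_C:*/4}
Op 4: register job_C */18 -> active={job_C:*/18}
Op 5: register job_B */6 -> active={job_B:*/6, job_C:*/18}
Op 6: unregister job_C -> active={job_B:*/6}
Op 7: register job_C */14 -> active={job_B:*/6, job_C:*/14}
Op 8: register job_D */9 -> active={job_B:*/6, job_C:*/14, job_D:*/9}
Op 9: unregister job_D -> active={job_B:*/6, job_C:*/14}
Op 10: register job_B */15 -> active={job_B:*/15, job_C:*/14}
Op 11: unregister job_C -> active={job_B:*/15}
Op 12: register job_B */4 -> active={job_B:*/4}
Op 13: register job_A */13 -> active={job_A:*/13, job_B:*/4}
  job_A: interval 13, next fire after T=45 is 52
  job_B: interval 4, next fire after T=45 is 48
Earliest = 48, winner (lex tiebreak) = job_B

Answer: job_B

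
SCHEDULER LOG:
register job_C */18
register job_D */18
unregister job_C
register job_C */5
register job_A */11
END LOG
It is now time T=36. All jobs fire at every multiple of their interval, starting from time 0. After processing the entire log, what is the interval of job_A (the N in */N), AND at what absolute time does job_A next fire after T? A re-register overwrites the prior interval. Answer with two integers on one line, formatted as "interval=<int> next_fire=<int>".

Answer: interval=11 next_fire=44

Derivation:
Op 1: register job_C */18 -> active={job_C:*/18}
Op 2: register job_D */18 -> active={job_C:*/18, job_D:*/18}
Op 3: unregister job_C -> active={job_D:*/18}
Op 4: register job_C */5 -> active={job_C:*/5, job_D:*/18}
Op 5: register job_A */11 -> active={job_A:*/11, job_C:*/5, job_D:*/18}
Final interval of job_A = 11
Next fire of job_A after T=36: (36//11+1)*11 = 44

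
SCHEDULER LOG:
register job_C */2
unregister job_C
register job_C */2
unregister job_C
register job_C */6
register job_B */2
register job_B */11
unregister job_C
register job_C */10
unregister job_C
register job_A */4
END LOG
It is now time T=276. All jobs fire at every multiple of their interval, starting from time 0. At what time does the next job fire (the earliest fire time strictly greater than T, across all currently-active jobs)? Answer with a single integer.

Op 1: register job_C */2 -> active={job_C:*/2}
Op 2: unregister job_C -> active={}
Op 3: register job_C */2 -> active={job_C:*/2}
Op 4: unregister job_C -> active={}
Op 5: register job_C */6 -> active={job_C:*/6}
Op 6: register job_B */2 -> active={job_B:*/2, job_C:*/6}
Op 7: register job_B */11 -> active={job_B:*/11, job_C:*/6}
Op 8: unregister job_C -> active={job_B:*/11}
Op 9: register job_C */10 -> active={job_B:*/11, job_C:*/10}
Op 10: unregister job_C -> active={job_B:*/11}
Op 11: register job_A */4 -> active={job_A:*/4, job_B:*/11}
  job_A: interval 4, next fire after T=276 is 280
  job_B: interval 11, next fire after T=276 is 286
Earliest fire time = 280 (job job_A)

Answer: 280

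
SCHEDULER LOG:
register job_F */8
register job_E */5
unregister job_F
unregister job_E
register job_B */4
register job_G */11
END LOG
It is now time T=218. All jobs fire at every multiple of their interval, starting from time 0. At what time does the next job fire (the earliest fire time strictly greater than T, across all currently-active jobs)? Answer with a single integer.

Op 1: register job_F */8 -> active={job_F:*/8}
Op 2: register job_E */5 -> active={job_E:*/5, job_F:*/8}
Op 3: unregister job_F -> active={job_E:*/5}
Op 4: unregister job_E -> active={}
Op 5: register job_B */4 -> active={job_B:*/4}
Op 6: register job_G */11 -> active={job_B:*/4, job_G:*/11}
  job_B: interval 4, next fire after T=218 is 220
  job_G: interval 11, next fire after T=218 is 220
Earliest fire time = 220 (job job_B)

Answer: 220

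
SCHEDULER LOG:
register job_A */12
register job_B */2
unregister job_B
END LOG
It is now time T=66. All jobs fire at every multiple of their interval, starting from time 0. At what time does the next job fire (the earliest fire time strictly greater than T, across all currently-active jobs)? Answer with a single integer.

Op 1: register job_A */12 -> active={job_A:*/12}
Op 2: register job_B */2 -> active={job_A:*/12, job_B:*/2}
Op 3: unregister job_B -> active={job_A:*/12}
  job_A: interval 12, next fire after T=66 is 72
Earliest fire time = 72 (job job_A)

Answer: 72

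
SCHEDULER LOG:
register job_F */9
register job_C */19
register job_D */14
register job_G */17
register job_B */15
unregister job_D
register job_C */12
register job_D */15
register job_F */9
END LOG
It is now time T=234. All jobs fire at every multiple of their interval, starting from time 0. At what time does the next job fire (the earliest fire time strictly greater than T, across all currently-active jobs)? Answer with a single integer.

Answer: 238

Derivation:
Op 1: register job_F */9 -> active={job_F:*/9}
Op 2: register job_C */19 -> active={job_C:*/19, job_F:*/9}
Op 3: register job_D */14 -> active={job_C:*/19, job_D:*/14, job_F:*/9}
Op 4: register job_G */17 -> active={job_C:*/19, job_D:*/14, job_F:*/9, job_G:*/17}
Op 5: register job_B */15 -> active={job_B:*/15, job_C:*/19, job_D:*/14, job_F:*/9, job_G:*/17}
Op 6: unregister job_D -> active={job_B:*/15, job_C:*/19, job_F:*/9, job_G:*/17}
Op 7: register job_C */12 -> active={job_B:*/15, job_C:*/12, job_F:*/9, job_G:*/17}
Op 8: register job_D */15 -> active={job_B:*/15, job_C:*/12, job_D:*/15, job_F:*/9, job_G:*/17}
Op 9: register job_F */9 -> active={job_B:*/15, job_C:*/12, job_D:*/15, job_F:*/9, job_G:*/17}
  job_B: interval 15, next fire after T=234 is 240
  job_C: interval 12, next fire after T=234 is 240
  job_D: interval 15, next fire after T=234 is 240
  job_F: interval 9, next fire after T=234 is 243
  job_G: interval 17, next fire after T=234 is 238
Earliest fire time = 238 (job job_G)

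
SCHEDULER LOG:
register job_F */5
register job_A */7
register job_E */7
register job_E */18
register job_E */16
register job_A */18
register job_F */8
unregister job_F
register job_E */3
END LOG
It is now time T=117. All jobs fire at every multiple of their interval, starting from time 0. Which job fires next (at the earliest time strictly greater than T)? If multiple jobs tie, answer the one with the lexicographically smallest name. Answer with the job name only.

Op 1: register job_F */5 -> active={job_F:*/5}
Op 2: register job_A */7 -> active={job_A:*/7, job_F:*/5}
Op 3: register job_E */7 -> active={job_A:*/7, job_E:*/7, job_F:*/5}
Op 4: register job_E */18 -> active={job_A:*/7, job_E:*/18, job_F:*/5}
Op 5: register job_E */16 -> active={job_A:*/7, job_E:*/16, job_F:*/5}
Op 6: register job_A */18 -> active={job_A:*/18, job_E:*/16, job_F:*/5}
Op 7: register job_F */8 -> active={job_A:*/18, job_E:*/16, job_F:*/8}
Op 8: unregister job_F -> active={job_A:*/18, job_E:*/16}
Op 9: register job_E */3 -> active={job_A:*/18, job_E:*/3}
  job_A: interval 18, next fire after T=117 is 126
  job_E: interval 3, next fire after T=117 is 120
Earliest = 120, winner (lex tiebreak) = job_E

Answer: job_E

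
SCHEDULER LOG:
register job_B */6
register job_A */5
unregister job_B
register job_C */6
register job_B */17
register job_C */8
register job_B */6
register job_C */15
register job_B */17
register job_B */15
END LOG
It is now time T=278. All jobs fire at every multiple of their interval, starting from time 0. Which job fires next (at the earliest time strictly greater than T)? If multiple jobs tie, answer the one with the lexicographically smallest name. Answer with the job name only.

Op 1: register job_B */6 -> active={job_B:*/6}
Op 2: register job_A */5 -> active={job_A:*/5, job_B:*/6}
Op 3: unregister job_B -> active={job_A:*/5}
Op 4: register job_C */6 -> active={job_A:*/5, job_C:*/6}
Op 5: register job_B */17 -> active={job_A:*/5, job_B:*/17, job_C:*/6}
Op 6: register job_C */8 -> active={job_A:*/5, job_B:*/17, job_C:*/8}
Op 7: register job_B */6 -> active={job_A:*/5, job_B:*/6, job_C:*/8}
Op 8: register job_C */15 -> active={job_A:*/5, job_B:*/6, job_C:*/15}
Op 9: register job_B */17 -> active={job_A:*/5, job_B:*/17, job_C:*/15}
Op 10: register job_B */15 -> active={job_A:*/5, job_B:*/15, job_C:*/15}
  job_A: interval 5, next fire after T=278 is 280
  job_B: interval 15, next fire after T=278 is 285
  job_C: interval 15, next fire after T=278 is 285
Earliest = 280, winner (lex tiebreak) = job_A

Answer: job_A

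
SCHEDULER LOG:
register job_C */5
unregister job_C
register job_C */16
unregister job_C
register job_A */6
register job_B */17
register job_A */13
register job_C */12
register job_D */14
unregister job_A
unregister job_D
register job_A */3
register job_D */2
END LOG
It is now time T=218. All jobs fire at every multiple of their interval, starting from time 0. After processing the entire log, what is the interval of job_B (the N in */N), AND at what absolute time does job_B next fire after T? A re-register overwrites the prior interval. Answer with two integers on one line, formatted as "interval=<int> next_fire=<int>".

Op 1: register job_C */5 -> active={job_C:*/5}
Op 2: unregister job_C -> active={}
Op 3: register job_C */16 -> active={job_C:*/16}
Op 4: unregister job_C -> active={}
Op 5: register job_A */6 -> active={job_A:*/6}
Op 6: register job_B */17 -> active={job_A:*/6, job_B:*/17}
Op 7: register job_A */13 -> active={job_A:*/13, job_B:*/17}
Op 8: register job_C */12 -> active={job_A:*/13, job_B:*/17, job_C:*/12}
Op 9: register job_D */14 -> active={job_A:*/13, job_B:*/17, job_C:*/12, job_D:*/14}
Op 10: unregister job_A -> active={job_B:*/17, job_C:*/12, job_D:*/14}
Op 11: unregister job_D -> active={job_B:*/17, job_C:*/12}
Op 12: register job_A */3 -> active={job_A:*/3, job_B:*/17, job_C:*/12}
Op 13: register job_D */2 -> active={job_A:*/3, job_B:*/17, job_C:*/12, job_D:*/2}
Final interval of job_B = 17
Next fire of job_B after T=218: (218//17+1)*17 = 221

Answer: interval=17 next_fire=221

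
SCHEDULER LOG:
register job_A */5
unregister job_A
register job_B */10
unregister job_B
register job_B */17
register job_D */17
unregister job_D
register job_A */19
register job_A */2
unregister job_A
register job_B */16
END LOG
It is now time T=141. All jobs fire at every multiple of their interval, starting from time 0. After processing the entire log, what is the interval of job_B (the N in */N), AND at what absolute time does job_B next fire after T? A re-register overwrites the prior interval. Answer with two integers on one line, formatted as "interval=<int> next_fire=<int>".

Answer: interval=16 next_fire=144

Derivation:
Op 1: register job_A */5 -> active={job_A:*/5}
Op 2: unregister job_A -> active={}
Op 3: register job_B */10 -> active={job_B:*/10}
Op 4: unregister job_B -> active={}
Op 5: register job_B */17 -> active={job_B:*/17}
Op 6: register job_D */17 -> active={job_B:*/17, job_D:*/17}
Op 7: unregister job_D -> active={job_B:*/17}
Op 8: register job_A */19 -> active={job_A:*/19, job_B:*/17}
Op 9: register job_A */2 -> active={job_A:*/2, job_B:*/17}
Op 10: unregister job_A -> active={job_B:*/17}
Op 11: register job_B */16 -> active={job_B:*/16}
Final interval of job_B = 16
Next fire of job_B after T=141: (141//16+1)*16 = 144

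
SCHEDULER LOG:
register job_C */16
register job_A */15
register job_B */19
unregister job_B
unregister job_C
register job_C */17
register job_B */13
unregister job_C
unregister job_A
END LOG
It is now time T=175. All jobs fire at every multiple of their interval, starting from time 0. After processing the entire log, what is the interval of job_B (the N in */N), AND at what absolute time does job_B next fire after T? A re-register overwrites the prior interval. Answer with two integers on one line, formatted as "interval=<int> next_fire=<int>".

Op 1: register job_C */16 -> active={job_C:*/16}
Op 2: register job_A */15 -> active={job_A:*/15, job_C:*/16}
Op 3: register job_B */19 -> active={job_A:*/15, job_B:*/19, job_C:*/16}
Op 4: unregister job_B -> active={job_A:*/15, job_C:*/16}
Op 5: unregister job_C -> active={job_A:*/15}
Op 6: register job_C */17 -> active={job_A:*/15, job_C:*/17}
Op 7: register job_B */13 -> active={job_A:*/15, job_B:*/13, job_C:*/17}
Op 8: unregister job_C -> active={job_A:*/15, job_B:*/13}
Op 9: unregister job_A -> active={job_B:*/13}
Final interval of job_B = 13
Next fire of job_B after T=175: (175//13+1)*13 = 182

Answer: interval=13 next_fire=182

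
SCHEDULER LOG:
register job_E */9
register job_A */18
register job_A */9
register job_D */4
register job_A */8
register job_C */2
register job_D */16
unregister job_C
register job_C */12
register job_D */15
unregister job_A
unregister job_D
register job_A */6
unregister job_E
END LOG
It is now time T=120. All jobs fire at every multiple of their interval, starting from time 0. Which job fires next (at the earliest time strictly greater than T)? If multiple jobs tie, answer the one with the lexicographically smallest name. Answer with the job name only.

Op 1: register job_E */9 -> active={job_E:*/9}
Op 2: register job_A */18 -> active={job_A:*/18, job_E:*/9}
Op 3: register job_A */9 -> active={job_A:*/9, job_E:*/9}
Op 4: register job_D */4 -> active={job_A:*/9, job_D:*/4, job_E:*/9}
Op 5: register job_A */8 -> active={job_A:*/8, job_D:*/4, job_E:*/9}
Op 6: register job_C */2 -> active={job_A:*/8, job_C:*/2, job_D:*/4, job_E:*/9}
Op 7: register job_D */16 -> active={job_A:*/8, job_C:*/2, job_D:*/16, job_E:*/9}
Op 8: unregister job_C -> active={job_A:*/8, job_D:*/16, job_E:*/9}
Op 9: register job_C */12 -> active={job_A:*/8, job_C:*/12, job_D:*/16, job_E:*/9}
Op 10: register job_D */15 -> active={job_A:*/8, job_C:*/12, job_D:*/15, job_E:*/9}
Op 11: unregister job_A -> active={job_C:*/12, job_D:*/15, job_E:*/9}
Op 12: unregister job_D -> active={job_C:*/12, job_E:*/9}
Op 13: register job_A */6 -> active={job_A:*/6, job_C:*/12, job_E:*/9}
Op 14: unregister job_E -> active={job_A:*/6, job_C:*/12}
  job_A: interval 6, next fire after T=120 is 126
  job_C: interval 12, next fire after T=120 is 132
Earliest = 126, winner (lex tiebreak) = job_A

Answer: job_A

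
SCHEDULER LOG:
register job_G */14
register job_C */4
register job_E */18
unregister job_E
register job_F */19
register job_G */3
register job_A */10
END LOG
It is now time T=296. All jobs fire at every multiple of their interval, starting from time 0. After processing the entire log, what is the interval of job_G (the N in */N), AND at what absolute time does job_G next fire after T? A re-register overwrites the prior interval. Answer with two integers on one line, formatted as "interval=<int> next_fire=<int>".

Op 1: register job_G */14 -> active={job_G:*/14}
Op 2: register job_C */4 -> active={job_C:*/4, job_G:*/14}
Op 3: register job_E */18 -> active={job_C:*/4, job_E:*/18, job_G:*/14}
Op 4: unregister job_E -> active={job_C:*/4, job_G:*/14}
Op 5: register job_F */19 -> active={job_C:*/4, job_F:*/19, job_G:*/14}
Op 6: register job_G */3 -> active={job_C:*/4, job_F:*/19, job_G:*/3}
Op 7: register job_A */10 -> active={job_A:*/10, job_C:*/4, job_F:*/19, job_G:*/3}
Final interval of job_G = 3
Next fire of job_G after T=296: (296//3+1)*3 = 297

Answer: interval=3 next_fire=297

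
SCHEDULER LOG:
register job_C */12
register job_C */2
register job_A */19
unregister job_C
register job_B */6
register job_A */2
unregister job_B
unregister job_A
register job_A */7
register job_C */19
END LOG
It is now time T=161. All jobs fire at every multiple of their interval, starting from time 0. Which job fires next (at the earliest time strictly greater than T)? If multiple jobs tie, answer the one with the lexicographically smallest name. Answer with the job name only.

Op 1: register job_C */12 -> active={job_C:*/12}
Op 2: register job_C */2 -> active={job_C:*/2}
Op 3: register job_A */19 -> active={job_A:*/19, job_C:*/2}
Op 4: unregister job_C -> active={job_A:*/19}
Op 5: register job_B */6 -> active={job_A:*/19, job_B:*/6}
Op 6: register job_A */2 -> active={job_A:*/2, job_B:*/6}
Op 7: unregister job_B -> active={job_A:*/2}
Op 8: unregister job_A -> active={}
Op 9: register job_A */7 -> active={job_A:*/7}
Op 10: register job_C */19 -> active={job_A:*/7, job_C:*/19}
  job_A: interval 7, next fire after T=161 is 168
  job_C: interval 19, next fire after T=161 is 171
Earliest = 168, winner (lex tiebreak) = job_A

Answer: job_A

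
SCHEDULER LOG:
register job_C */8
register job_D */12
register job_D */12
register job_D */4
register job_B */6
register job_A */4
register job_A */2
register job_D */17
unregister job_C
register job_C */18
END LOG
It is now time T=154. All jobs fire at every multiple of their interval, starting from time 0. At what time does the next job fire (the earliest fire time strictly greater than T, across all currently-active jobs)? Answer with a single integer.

Answer: 156

Derivation:
Op 1: register job_C */8 -> active={job_C:*/8}
Op 2: register job_D */12 -> active={job_C:*/8, job_D:*/12}
Op 3: register job_D */12 -> active={job_C:*/8, job_D:*/12}
Op 4: register job_D */4 -> active={job_C:*/8, job_D:*/4}
Op 5: register job_B */6 -> active={job_B:*/6, job_C:*/8, job_D:*/4}
Op 6: register job_A */4 -> active={job_A:*/4, job_B:*/6, job_C:*/8, job_D:*/4}
Op 7: register job_A */2 -> active={job_A:*/2, job_B:*/6, job_C:*/8, job_D:*/4}
Op 8: register job_D */17 -> active={job_A:*/2, job_B:*/6, job_C:*/8, job_D:*/17}
Op 9: unregister job_C -> active={job_A:*/2, job_B:*/6, job_D:*/17}
Op 10: register job_C */18 -> active={job_A:*/2, job_B:*/6, job_C:*/18, job_D:*/17}
  job_A: interval 2, next fire after T=154 is 156
  job_B: interval 6, next fire after T=154 is 156
  job_C: interval 18, next fire after T=154 is 162
  job_D: interval 17, next fire after T=154 is 170
Earliest fire time = 156 (job job_A)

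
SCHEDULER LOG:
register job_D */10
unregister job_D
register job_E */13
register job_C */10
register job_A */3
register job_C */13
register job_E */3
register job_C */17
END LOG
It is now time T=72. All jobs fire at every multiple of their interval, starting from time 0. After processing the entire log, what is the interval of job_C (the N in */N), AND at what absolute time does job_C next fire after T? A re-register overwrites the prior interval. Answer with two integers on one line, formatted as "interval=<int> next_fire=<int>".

Answer: interval=17 next_fire=85

Derivation:
Op 1: register job_D */10 -> active={job_D:*/10}
Op 2: unregister job_D -> active={}
Op 3: register job_E */13 -> active={job_E:*/13}
Op 4: register job_C */10 -> active={job_C:*/10, job_E:*/13}
Op 5: register job_A */3 -> active={job_A:*/3, job_C:*/10, job_E:*/13}
Op 6: register job_C */13 -> active={job_A:*/3, job_C:*/13, job_E:*/13}
Op 7: register job_E */3 -> active={job_A:*/3, job_C:*/13, job_E:*/3}
Op 8: register job_C */17 -> active={job_A:*/3, job_C:*/17, job_E:*/3}
Final interval of job_C = 17
Next fire of job_C after T=72: (72//17+1)*17 = 85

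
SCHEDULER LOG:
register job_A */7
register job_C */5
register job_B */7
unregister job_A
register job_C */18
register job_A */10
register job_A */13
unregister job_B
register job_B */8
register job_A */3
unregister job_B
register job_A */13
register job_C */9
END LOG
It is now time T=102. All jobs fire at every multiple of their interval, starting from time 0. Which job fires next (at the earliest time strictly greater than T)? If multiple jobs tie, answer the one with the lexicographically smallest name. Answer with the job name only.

Op 1: register job_A */7 -> active={job_A:*/7}
Op 2: register job_C */5 -> active={job_A:*/7, job_C:*/5}
Op 3: register job_B */7 -> active={job_A:*/7, job_B:*/7, job_C:*/5}
Op 4: unregister job_A -> active={job_B:*/7, job_C:*/5}
Op 5: register job_C */18 -> active={job_B:*/7, job_C:*/18}
Op 6: register job_A */10 -> active={job_A:*/10, job_B:*/7, job_C:*/18}
Op 7: register job_A */13 -> active={job_A:*/13, job_B:*/7, job_C:*/18}
Op 8: unregister job_B -> active={job_A:*/13, job_C:*/18}
Op 9: register job_B */8 -> active={job_A:*/13, job_B:*/8, job_C:*/18}
Op 10: register job_A */3 -> active={job_A:*/3, job_B:*/8, job_C:*/18}
Op 11: unregister job_B -> active={job_A:*/3, job_C:*/18}
Op 12: register job_A */13 -> active={job_A:*/13, job_C:*/18}
Op 13: register job_C */9 -> active={job_A:*/13, job_C:*/9}
  job_A: interval 13, next fire after T=102 is 104
  job_C: interval 9, next fire after T=102 is 108
Earliest = 104, winner (lex tiebreak) = job_A

Answer: job_A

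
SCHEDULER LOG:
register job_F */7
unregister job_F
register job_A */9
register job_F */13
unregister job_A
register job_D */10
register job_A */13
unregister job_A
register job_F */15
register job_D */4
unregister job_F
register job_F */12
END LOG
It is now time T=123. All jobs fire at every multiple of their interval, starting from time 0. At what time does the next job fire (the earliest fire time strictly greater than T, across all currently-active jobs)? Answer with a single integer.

Op 1: register job_F */7 -> active={job_F:*/7}
Op 2: unregister job_F -> active={}
Op 3: register job_A */9 -> active={job_A:*/9}
Op 4: register job_F */13 -> active={job_A:*/9, job_F:*/13}
Op 5: unregister job_A -> active={job_F:*/13}
Op 6: register job_D */10 -> active={job_D:*/10, job_F:*/13}
Op 7: register job_A */13 -> active={job_A:*/13, job_D:*/10, job_F:*/13}
Op 8: unregister job_A -> active={job_D:*/10, job_F:*/13}
Op 9: register job_F */15 -> active={job_D:*/10, job_F:*/15}
Op 10: register job_D */4 -> active={job_D:*/4, job_F:*/15}
Op 11: unregister job_F -> active={job_D:*/4}
Op 12: register job_F */12 -> active={job_D:*/4, job_F:*/12}
  job_D: interval 4, next fire after T=123 is 124
  job_F: interval 12, next fire after T=123 is 132
Earliest fire time = 124 (job job_D)

Answer: 124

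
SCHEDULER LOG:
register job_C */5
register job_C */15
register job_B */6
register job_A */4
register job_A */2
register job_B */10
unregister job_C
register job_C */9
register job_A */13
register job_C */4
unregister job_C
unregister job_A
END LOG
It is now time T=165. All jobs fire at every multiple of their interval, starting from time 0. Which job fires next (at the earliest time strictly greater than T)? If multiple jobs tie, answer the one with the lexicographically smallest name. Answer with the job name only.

Answer: job_B

Derivation:
Op 1: register job_C */5 -> active={job_C:*/5}
Op 2: register job_C */15 -> active={job_C:*/15}
Op 3: register job_B */6 -> active={job_B:*/6, job_C:*/15}
Op 4: register job_A */4 -> active={job_A:*/4, job_B:*/6, job_C:*/15}
Op 5: register job_A */2 -> active={job_A:*/2, job_B:*/6, job_C:*/15}
Op 6: register job_B */10 -> active={job_A:*/2, job_B:*/10, job_C:*/15}
Op 7: unregister job_C -> active={job_A:*/2, job_B:*/10}
Op 8: register job_C */9 -> active={job_A:*/2, job_B:*/10, job_C:*/9}
Op 9: register job_A */13 -> active={job_A:*/13, job_B:*/10, job_C:*/9}
Op 10: register job_C */4 -> active={job_A:*/13, job_B:*/10, job_C:*/4}
Op 11: unregister job_C -> active={job_A:*/13, job_B:*/10}
Op 12: unregister job_A -> active={job_B:*/10}
  job_B: interval 10, next fire after T=165 is 170
Earliest = 170, winner (lex tiebreak) = job_B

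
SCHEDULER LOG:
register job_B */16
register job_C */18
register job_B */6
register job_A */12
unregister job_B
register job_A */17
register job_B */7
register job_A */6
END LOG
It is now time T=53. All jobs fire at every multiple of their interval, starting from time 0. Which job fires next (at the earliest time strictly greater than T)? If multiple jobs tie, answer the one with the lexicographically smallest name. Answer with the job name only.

Answer: job_A

Derivation:
Op 1: register job_B */16 -> active={job_B:*/16}
Op 2: register job_C */18 -> active={job_B:*/16, job_C:*/18}
Op 3: register job_B */6 -> active={job_B:*/6, job_C:*/18}
Op 4: register job_A */12 -> active={job_A:*/12, job_B:*/6, job_C:*/18}
Op 5: unregister job_B -> active={job_A:*/12, job_C:*/18}
Op 6: register job_A */17 -> active={job_A:*/17, job_C:*/18}
Op 7: register job_B */7 -> active={job_A:*/17, job_B:*/7, job_C:*/18}
Op 8: register job_A */6 -> active={job_A:*/6, job_B:*/7, job_C:*/18}
  job_A: interval 6, next fire after T=53 is 54
  job_B: interval 7, next fire after T=53 is 56
  job_C: interval 18, next fire after T=53 is 54
Earliest = 54, winner (lex tiebreak) = job_A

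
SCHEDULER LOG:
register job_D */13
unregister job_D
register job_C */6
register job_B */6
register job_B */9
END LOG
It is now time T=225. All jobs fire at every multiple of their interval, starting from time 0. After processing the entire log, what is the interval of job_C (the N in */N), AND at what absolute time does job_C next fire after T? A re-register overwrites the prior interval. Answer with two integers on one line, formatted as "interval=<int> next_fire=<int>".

Answer: interval=6 next_fire=228

Derivation:
Op 1: register job_D */13 -> active={job_D:*/13}
Op 2: unregister job_D -> active={}
Op 3: register job_C */6 -> active={job_C:*/6}
Op 4: register job_B */6 -> active={job_B:*/6, job_C:*/6}
Op 5: register job_B */9 -> active={job_B:*/9, job_C:*/6}
Final interval of job_C = 6
Next fire of job_C after T=225: (225//6+1)*6 = 228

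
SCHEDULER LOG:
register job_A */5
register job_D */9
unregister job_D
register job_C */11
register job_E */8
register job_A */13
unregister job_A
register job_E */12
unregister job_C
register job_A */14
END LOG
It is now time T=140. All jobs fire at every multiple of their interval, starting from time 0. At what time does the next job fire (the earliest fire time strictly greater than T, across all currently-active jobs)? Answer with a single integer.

Op 1: register job_A */5 -> active={job_A:*/5}
Op 2: register job_D */9 -> active={job_A:*/5, job_D:*/9}
Op 3: unregister job_D -> active={job_A:*/5}
Op 4: register job_C */11 -> active={job_A:*/5, job_C:*/11}
Op 5: register job_E */8 -> active={job_A:*/5, job_C:*/11, job_E:*/8}
Op 6: register job_A */13 -> active={job_A:*/13, job_C:*/11, job_E:*/8}
Op 7: unregister job_A -> active={job_C:*/11, job_E:*/8}
Op 8: register job_E */12 -> active={job_C:*/11, job_E:*/12}
Op 9: unregister job_C -> active={job_E:*/12}
Op 10: register job_A */14 -> active={job_A:*/14, job_E:*/12}
  job_A: interval 14, next fire after T=140 is 154
  job_E: interval 12, next fire after T=140 is 144
Earliest fire time = 144 (job job_E)

Answer: 144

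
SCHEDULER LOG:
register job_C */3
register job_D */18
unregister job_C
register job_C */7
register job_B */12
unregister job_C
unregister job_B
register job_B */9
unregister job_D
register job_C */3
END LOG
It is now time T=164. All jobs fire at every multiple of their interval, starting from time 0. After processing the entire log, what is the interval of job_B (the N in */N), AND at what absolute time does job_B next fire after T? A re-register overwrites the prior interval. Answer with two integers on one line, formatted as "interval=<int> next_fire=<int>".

Op 1: register job_C */3 -> active={job_C:*/3}
Op 2: register job_D */18 -> active={job_C:*/3, job_D:*/18}
Op 3: unregister job_C -> active={job_D:*/18}
Op 4: register job_C */7 -> active={job_C:*/7, job_D:*/18}
Op 5: register job_B */12 -> active={job_B:*/12, job_C:*/7, job_D:*/18}
Op 6: unregister job_C -> active={job_B:*/12, job_D:*/18}
Op 7: unregister job_B -> active={job_D:*/18}
Op 8: register job_B */9 -> active={job_B:*/9, job_D:*/18}
Op 9: unregister job_D -> active={job_B:*/9}
Op 10: register job_C */3 -> active={job_B:*/9, job_C:*/3}
Final interval of job_B = 9
Next fire of job_B after T=164: (164//9+1)*9 = 171

Answer: interval=9 next_fire=171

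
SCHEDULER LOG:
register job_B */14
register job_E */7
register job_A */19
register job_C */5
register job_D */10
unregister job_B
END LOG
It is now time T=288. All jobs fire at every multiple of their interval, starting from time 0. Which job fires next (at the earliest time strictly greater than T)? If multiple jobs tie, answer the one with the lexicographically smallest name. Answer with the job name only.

Answer: job_C

Derivation:
Op 1: register job_B */14 -> active={job_B:*/14}
Op 2: register job_E */7 -> active={job_B:*/14, job_E:*/7}
Op 3: register job_A */19 -> active={job_A:*/19, job_B:*/14, job_E:*/7}
Op 4: register job_C */5 -> active={job_A:*/19, job_B:*/14, job_C:*/5, job_E:*/7}
Op 5: register job_D */10 -> active={job_A:*/19, job_B:*/14, job_C:*/5, job_D:*/10, job_E:*/7}
Op 6: unregister job_B -> active={job_A:*/19, job_C:*/5, job_D:*/10, job_E:*/7}
  job_A: interval 19, next fire after T=288 is 304
  job_C: interval 5, next fire after T=288 is 290
  job_D: interval 10, next fire after T=288 is 290
  job_E: interval 7, next fire after T=288 is 294
Earliest = 290, winner (lex tiebreak) = job_C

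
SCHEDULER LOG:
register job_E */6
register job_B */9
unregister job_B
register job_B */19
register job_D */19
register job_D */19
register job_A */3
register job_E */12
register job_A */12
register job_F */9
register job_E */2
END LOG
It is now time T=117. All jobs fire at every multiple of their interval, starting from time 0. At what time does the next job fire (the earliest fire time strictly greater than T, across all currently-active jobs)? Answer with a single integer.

Answer: 118

Derivation:
Op 1: register job_E */6 -> active={job_E:*/6}
Op 2: register job_B */9 -> active={job_B:*/9, job_E:*/6}
Op 3: unregister job_B -> active={job_E:*/6}
Op 4: register job_B */19 -> active={job_B:*/19, job_E:*/6}
Op 5: register job_D */19 -> active={job_B:*/19, job_D:*/19, job_E:*/6}
Op 6: register job_D */19 -> active={job_B:*/19, job_D:*/19, job_E:*/6}
Op 7: register job_A */3 -> active={job_A:*/3, job_B:*/19, job_D:*/19, job_E:*/6}
Op 8: register job_E */12 -> active={job_A:*/3, job_B:*/19, job_D:*/19, job_E:*/12}
Op 9: register job_A */12 -> active={job_A:*/12, job_B:*/19, job_D:*/19, job_E:*/12}
Op 10: register job_F */9 -> active={job_A:*/12, job_B:*/19, job_D:*/19, job_E:*/12, job_F:*/9}
Op 11: register job_E */2 -> active={job_A:*/12, job_B:*/19, job_D:*/19, job_E:*/2, job_F:*/9}
  job_A: interval 12, next fire after T=117 is 120
  job_B: interval 19, next fire after T=117 is 133
  job_D: interval 19, next fire after T=117 is 133
  job_E: interval 2, next fire after T=117 is 118
  job_F: interval 9, next fire after T=117 is 126
Earliest fire time = 118 (job job_E)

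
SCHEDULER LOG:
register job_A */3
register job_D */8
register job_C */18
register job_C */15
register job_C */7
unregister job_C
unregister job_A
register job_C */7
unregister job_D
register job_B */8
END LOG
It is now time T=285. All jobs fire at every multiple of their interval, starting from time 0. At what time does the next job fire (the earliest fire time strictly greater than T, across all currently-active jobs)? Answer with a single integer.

Answer: 287

Derivation:
Op 1: register job_A */3 -> active={job_A:*/3}
Op 2: register job_D */8 -> active={job_A:*/3, job_D:*/8}
Op 3: register job_C */18 -> active={job_A:*/3, job_C:*/18, job_D:*/8}
Op 4: register job_C */15 -> active={job_A:*/3, job_C:*/15, job_D:*/8}
Op 5: register job_C */7 -> active={job_A:*/3, job_C:*/7, job_D:*/8}
Op 6: unregister job_C -> active={job_A:*/3, job_D:*/8}
Op 7: unregister job_A -> active={job_D:*/8}
Op 8: register job_C */7 -> active={job_C:*/7, job_D:*/8}
Op 9: unregister job_D -> active={job_C:*/7}
Op 10: register job_B */8 -> active={job_B:*/8, job_C:*/7}
  job_B: interval 8, next fire after T=285 is 288
  job_C: interval 7, next fire after T=285 is 287
Earliest fire time = 287 (job job_C)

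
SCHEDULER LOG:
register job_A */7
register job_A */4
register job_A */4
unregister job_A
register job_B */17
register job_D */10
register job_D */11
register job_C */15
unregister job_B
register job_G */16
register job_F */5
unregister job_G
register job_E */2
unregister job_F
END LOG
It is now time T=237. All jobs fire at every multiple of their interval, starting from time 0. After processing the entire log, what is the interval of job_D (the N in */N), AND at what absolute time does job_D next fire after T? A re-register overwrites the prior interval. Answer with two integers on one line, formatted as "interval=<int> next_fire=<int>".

Op 1: register job_A */7 -> active={job_A:*/7}
Op 2: register job_A */4 -> active={job_A:*/4}
Op 3: register job_A */4 -> active={job_A:*/4}
Op 4: unregister job_A -> active={}
Op 5: register job_B */17 -> active={job_B:*/17}
Op 6: register job_D */10 -> active={job_B:*/17, job_D:*/10}
Op 7: register job_D */11 -> active={job_B:*/17, job_D:*/11}
Op 8: register job_C */15 -> active={job_B:*/17, job_C:*/15, job_D:*/11}
Op 9: unregister job_B -> active={job_C:*/15, job_D:*/11}
Op 10: register job_G */16 -> active={job_C:*/15, job_D:*/11, job_G:*/16}
Op 11: register job_F */5 -> active={job_C:*/15, job_D:*/11, job_F:*/5, job_G:*/16}
Op 12: unregister job_G -> active={job_C:*/15, job_D:*/11, job_F:*/5}
Op 13: register job_E */2 -> active={job_C:*/15, job_D:*/11, job_E:*/2, job_F:*/5}
Op 14: unregister job_F -> active={job_C:*/15, job_D:*/11, job_E:*/2}
Final interval of job_D = 11
Next fire of job_D after T=237: (237//11+1)*11 = 242

Answer: interval=11 next_fire=242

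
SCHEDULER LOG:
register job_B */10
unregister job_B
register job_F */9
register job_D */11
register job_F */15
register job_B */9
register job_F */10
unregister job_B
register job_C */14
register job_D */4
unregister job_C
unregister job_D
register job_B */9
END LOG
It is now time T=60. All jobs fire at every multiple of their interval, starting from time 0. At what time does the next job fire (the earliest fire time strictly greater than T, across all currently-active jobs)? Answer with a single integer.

Answer: 63

Derivation:
Op 1: register job_B */10 -> active={job_B:*/10}
Op 2: unregister job_B -> active={}
Op 3: register job_F */9 -> active={job_F:*/9}
Op 4: register job_D */11 -> active={job_D:*/11, job_F:*/9}
Op 5: register job_F */15 -> active={job_D:*/11, job_F:*/15}
Op 6: register job_B */9 -> active={job_B:*/9, job_D:*/11, job_F:*/15}
Op 7: register job_F */10 -> active={job_B:*/9, job_D:*/11, job_F:*/10}
Op 8: unregister job_B -> active={job_D:*/11, job_F:*/10}
Op 9: register job_C */14 -> active={job_C:*/14, job_D:*/11, job_F:*/10}
Op 10: register job_D */4 -> active={job_C:*/14, job_D:*/4, job_F:*/10}
Op 11: unregister job_C -> active={job_D:*/4, job_F:*/10}
Op 12: unregister job_D -> active={job_F:*/10}
Op 13: register job_B */9 -> active={job_B:*/9, job_F:*/10}
  job_B: interval 9, next fire after T=60 is 63
  job_F: interval 10, next fire after T=60 is 70
Earliest fire time = 63 (job job_B)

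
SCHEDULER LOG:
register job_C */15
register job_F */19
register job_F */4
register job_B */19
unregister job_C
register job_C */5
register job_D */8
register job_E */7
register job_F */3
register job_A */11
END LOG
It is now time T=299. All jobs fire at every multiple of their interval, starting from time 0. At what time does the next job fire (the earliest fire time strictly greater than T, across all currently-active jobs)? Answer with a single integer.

Answer: 300

Derivation:
Op 1: register job_C */15 -> active={job_C:*/15}
Op 2: register job_F */19 -> active={job_C:*/15, job_F:*/19}
Op 3: register job_F */4 -> active={job_C:*/15, job_F:*/4}
Op 4: register job_B */19 -> active={job_B:*/19, job_C:*/15, job_F:*/4}
Op 5: unregister job_C -> active={job_B:*/19, job_F:*/4}
Op 6: register job_C */5 -> active={job_B:*/19, job_C:*/5, job_F:*/4}
Op 7: register job_D */8 -> active={job_B:*/19, job_C:*/5, job_D:*/8, job_F:*/4}
Op 8: register job_E */7 -> active={job_B:*/19, job_C:*/5, job_D:*/8, job_E:*/7, job_F:*/4}
Op 9: register job_F */3 -> active={job_B:*/19, job_C:*/5, job_D:*/8, job_E:*/7, job_F:*/3}
Op 10: register job_A */11 -> active={job_A:*/11, job_B:*/19, job_C:*/5, job_D:*/8, job_E:*/7, job_F:*/3}
  job_A: interval 11, next fire after T=299 is 308
  job_B: interval 19, next fire after T=299 is 304
  job_C: interval 5, next fire after T=299 is 300
  job_D: interval 8, next fire after T=299 is 304
  job_E: interval 7, next fire after T=299 is 301
  job_F: interval 3, next fire after T=299 is 300
Earliest fire time = 300 (job job_C)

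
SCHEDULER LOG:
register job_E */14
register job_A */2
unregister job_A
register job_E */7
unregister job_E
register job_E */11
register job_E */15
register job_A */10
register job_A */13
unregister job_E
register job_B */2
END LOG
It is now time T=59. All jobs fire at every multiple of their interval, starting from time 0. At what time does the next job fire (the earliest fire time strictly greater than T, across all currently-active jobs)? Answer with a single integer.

Answer: 60

Derivation:
Op 1: register job_E */14 -> active={job_E:*/14}
Op 2: register job_A */2 -> active={job_A:*/2, job_E:*/14}
Op 3: unregister job_A -> active={job_E:*/14}
Op 4: register job_E */7 -> active={job_E:*/7}
Op 5: unregister job_E -> active={}
Op 6: register job_E */11 -> active={job_E:*/11}
Op 7: register job_E */15 -> active={job_E:*/15}
Op 8: register job_A */10 -> active={job_A:*/10, job_E:*/15}
Op 9: register job_A */13 -> active={job_A:*/13, job_E:*/15}
Op 10: unregister job_E -> active={job_A:*/13}
Op 11: register job_B */2 -> active={job_A:*/13, job_B:*/2}
  job_A: interval 13, next fire after T=59 is 65
  job_B: interval 2, next fire after T=59 is 60
Earliest fire time = 60 (job job_B)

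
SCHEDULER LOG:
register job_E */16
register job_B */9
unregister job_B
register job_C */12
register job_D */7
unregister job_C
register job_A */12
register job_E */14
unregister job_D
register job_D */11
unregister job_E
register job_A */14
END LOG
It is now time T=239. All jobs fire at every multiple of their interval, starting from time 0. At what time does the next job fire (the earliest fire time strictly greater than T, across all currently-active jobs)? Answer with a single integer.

Op 1: register job_E */16 -> active={job_E:*/16}
Op 2: register job_B */9 -> active={job_B:*/9, job_E:*/16}
Op 3: unregister job_B -> active={job_E:*/16}
Op 4: register job_C */12 -> active={job_C:*/12, job_E:*/16}
Op 5: register job_D */7 -> active={job_C:*/12, job_D:*/7, job_E:*/16}
Op 6: unregister job_C -> active={job_D:*/7, job_E:*/16}
Op 7: register job_A */12 -> active={job_A:*/12, job_D:*/7, job_E:*/16}
Op 8: register job_E */14 -> active={job_A:*/12, job_D:*/7, job_E:*/14}
Op 9: unregister job_D -> active={job_A:*/12, job_E:*/14}
Op 10: register job_D */11 -> active={job_A:*/12, job_D:*/11, job_E:*/14}
Op 11: unregister job_E -> active={job_A:*/12, job_D:*/11}
Op 12: register job_A */14 -> active={job_A:*/14, job_D:*/11}
  job_A: interval 14, next fire after T=239 is 252
  job_D: interval 11, next fire after T=239 is 242
Earliest fire time = 242 (job job_D)

Answer: 242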